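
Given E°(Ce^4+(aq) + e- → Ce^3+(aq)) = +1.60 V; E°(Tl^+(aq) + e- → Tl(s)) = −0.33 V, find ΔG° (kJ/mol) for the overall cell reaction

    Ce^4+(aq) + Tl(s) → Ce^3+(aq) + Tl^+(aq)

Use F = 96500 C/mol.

−186 kJ/mol

In the reaction as written Ce^4+(aq) is reduced, so the Ce⁴⁺/Ce³⁺ couple is the cathode and Tl⁺/Tl is the anode.
E°cell = +1.60 − (−0.33) = +1.93 V; balancing electrons gives n = 1.
ΔG° = −nFE°cell = −(1)(96500)(+1.93) J/mol = −186 kJ/mol.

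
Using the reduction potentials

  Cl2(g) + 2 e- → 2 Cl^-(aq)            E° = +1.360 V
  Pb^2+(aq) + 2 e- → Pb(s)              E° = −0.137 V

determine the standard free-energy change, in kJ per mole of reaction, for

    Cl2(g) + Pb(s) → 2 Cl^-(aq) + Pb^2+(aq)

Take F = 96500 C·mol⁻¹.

In the reaction as written Cl2(g) is reduced, so the Cl₂/Cl⁻ couple is the cathode and Pb²⁺/Pb is the anode.
E°cell = +1.360 − (−0.137) = +1.497 V; balancing electrons gives n = 2.
ΔG° = −nFE°cell = −(2)(96500)(+1.497) J/mol = −289 kJ/mol.

−289 kJ/mol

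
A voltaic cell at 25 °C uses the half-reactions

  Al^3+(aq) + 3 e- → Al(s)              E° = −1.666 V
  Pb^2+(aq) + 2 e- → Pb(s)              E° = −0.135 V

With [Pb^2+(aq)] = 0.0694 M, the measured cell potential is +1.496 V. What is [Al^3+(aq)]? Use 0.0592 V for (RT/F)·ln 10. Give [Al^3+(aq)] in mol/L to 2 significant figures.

1.1 M

The Pb²⁺/Pb couple has the larger reduction potential, so it is the cathode: E°cell = −0.135 − (−1.666) = +1.531 V and n = 6.
From the Nernst equation, log Q = n(E° − E)/0.0592 = 6·(+1.531 − (+1.496))/0.0592 = 3.547.
For 3 Pb^2+(aq) + 2 Al(s) → 3 Pb(s) + 2 Al^3+(aq), the reaction quotient is Q = [Al^3+(aq)]^2 / [Pb^2+(aq)]^3.
Isolating [Al^3+(aq)] in Q = 10^{3.547} yields log [Al^3+(aq)] = 0.036, i.e. 1.1 M.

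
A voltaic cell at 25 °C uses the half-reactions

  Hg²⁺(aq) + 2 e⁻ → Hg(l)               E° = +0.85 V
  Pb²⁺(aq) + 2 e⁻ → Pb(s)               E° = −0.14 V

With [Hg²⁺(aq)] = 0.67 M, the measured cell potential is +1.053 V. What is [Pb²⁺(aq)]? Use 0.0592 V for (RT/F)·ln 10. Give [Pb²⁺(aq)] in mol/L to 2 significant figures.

With Hg²⁺/Hg at the cathode and Pb²⁺/Pb at the anode, E°cell = +0.85 − (−0.14) = +0.99 V (n = 2).
Rearranging E = E° − (0.0592/n)·log Q gives log Q = 2(+0.99 − (+1.053))/0.0592 = −2.128.
Balancing electrons gives Hg²⁺(aq) + Pb(s) → Hg(l) + Pb²⁺(aq); thus Q = [Pb²⁺(aq)] / [Hg²⁺(aq)].
Substituting the known concentrations and solving, log [Pb²⁺(aq)] = −2.302 and [Pb²⁺(aq)] = 0.0050 M.

0.0050 M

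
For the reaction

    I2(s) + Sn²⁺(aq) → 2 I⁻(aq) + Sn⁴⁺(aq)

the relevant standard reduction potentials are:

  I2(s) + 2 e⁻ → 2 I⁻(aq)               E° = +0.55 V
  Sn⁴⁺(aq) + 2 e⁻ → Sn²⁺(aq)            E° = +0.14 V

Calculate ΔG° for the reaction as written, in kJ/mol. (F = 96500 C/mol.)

In the reaction as written I2(s) is reduced, so the I₂/I⁻ couple is the cathode and Sn⁴⁺/Sn²⁺ is the anode.
E°cell = +0.55 − (+0.14) = +0.41 V; balancing electrons gives n = 2.
ΔG° = −nFE°cell = −(2)(96500)(+0.41) J/mol = −79.1 kJ/mol.

−79.1 kJ/mol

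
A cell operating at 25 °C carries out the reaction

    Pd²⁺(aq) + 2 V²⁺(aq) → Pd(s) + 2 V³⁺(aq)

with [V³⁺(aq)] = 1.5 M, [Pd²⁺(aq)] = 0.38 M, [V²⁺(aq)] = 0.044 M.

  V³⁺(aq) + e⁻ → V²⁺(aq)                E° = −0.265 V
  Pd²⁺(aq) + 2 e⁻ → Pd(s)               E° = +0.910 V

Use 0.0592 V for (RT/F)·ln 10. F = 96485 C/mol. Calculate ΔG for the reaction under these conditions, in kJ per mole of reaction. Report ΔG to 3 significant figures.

−207 kJ/mol

With Pd²⁺/Pd reduced at the cathode, E°cell = +0.910 − (−0.265) = +1.175 V and n = 2.
Q = [V³⁺(aq)]^2 / ([Pd²⁺(aq)]·[V²⁺(aq)]^2) = 3.06×10^3, so log Q = 3.485 and E = +1.175 − (0.0592/2)(3.485) = +1.0718 V.
Finally ΔG = −nFE = −(2)(96485 C/mol)(+1.0718 V) = −207 kJ/mol.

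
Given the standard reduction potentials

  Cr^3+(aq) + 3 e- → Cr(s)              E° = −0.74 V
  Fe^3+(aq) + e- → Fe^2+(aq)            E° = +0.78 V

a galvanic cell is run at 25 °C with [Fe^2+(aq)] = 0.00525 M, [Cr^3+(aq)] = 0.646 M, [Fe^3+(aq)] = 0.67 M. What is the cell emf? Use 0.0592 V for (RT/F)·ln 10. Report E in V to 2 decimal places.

Fe³⁺/Fe²⁺ is reduced (cathode, E° = +0.78 V) and Cr³⁺/Cr is oxidized (anode).
E°cell = +0.78 − (−0.74) = +1.52 V, with n = 3 electrons transferred.
Balancing gives 3 Fe^3+(aq) + Cr(s) → 3 Fe^2+(aq) + Cr^3+(aq); hence Q = ([Fe^2+(aq)]^3·[Cr^3+(aq)]) / [Fe^3+(aq)]^3 = 3.11×10^−7 (log Q = −6.508).
Applying E = E° − (RT ln10/nF)·log Q gives +1.52 − (0.0592/3)(−6.508) = +1.65 V.

+1.65 V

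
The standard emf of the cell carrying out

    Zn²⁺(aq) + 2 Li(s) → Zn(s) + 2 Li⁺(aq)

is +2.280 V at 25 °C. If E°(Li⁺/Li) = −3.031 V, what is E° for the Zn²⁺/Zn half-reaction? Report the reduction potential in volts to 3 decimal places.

−0.751 V

In the reaction as written the Zn²⁺/Zn couple is reduced (cathode) and Li⁺/Li is oxidized (anode), so E°cell = E°(Zn²⁺/Zn) − E°(Li⁺/Li).
E°(Zn²⁺/Zn) = E°cell + E°(anode) = +2.280 + (−3.031) = −0.751 V.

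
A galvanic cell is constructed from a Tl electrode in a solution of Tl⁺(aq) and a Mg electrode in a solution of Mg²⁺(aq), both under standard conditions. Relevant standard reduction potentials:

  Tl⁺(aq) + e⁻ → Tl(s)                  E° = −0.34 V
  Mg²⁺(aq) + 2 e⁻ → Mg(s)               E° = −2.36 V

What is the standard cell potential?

+2.02 V

The Tl⁺/Tl couple has the higher E°, so Tl ion is reduced (cathode) and Mg is oxidized (anode).
E°cell = E°(cathode) − E°(anode) = −0.34 − (−2.36) = +2.02 V.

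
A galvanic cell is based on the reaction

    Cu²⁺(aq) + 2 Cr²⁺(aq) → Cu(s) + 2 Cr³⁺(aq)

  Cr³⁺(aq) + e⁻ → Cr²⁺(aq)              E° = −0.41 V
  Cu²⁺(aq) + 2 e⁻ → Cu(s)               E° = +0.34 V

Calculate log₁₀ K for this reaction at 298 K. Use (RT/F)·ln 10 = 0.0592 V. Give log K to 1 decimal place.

The Cu²⁺/Cu couple is reduced (cathode); E°cell = +0.34 − (−0.41) = +0.75 V with n = 2.
At equilibrium E = 0, so log K = nE°cell / 0.0592 = (2)(+0.75) / 0.0592 = 25.3.

log K = 25.3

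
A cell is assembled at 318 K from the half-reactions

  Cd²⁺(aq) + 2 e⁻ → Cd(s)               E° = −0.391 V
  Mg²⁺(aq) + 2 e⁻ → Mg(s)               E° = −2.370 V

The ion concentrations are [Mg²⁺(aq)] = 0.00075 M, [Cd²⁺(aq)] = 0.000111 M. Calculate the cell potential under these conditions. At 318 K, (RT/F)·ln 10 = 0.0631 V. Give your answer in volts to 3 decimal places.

+1.953 V

Cd²⁺/Cd is reduced (cathode, E° = −0.391 V) and Mg²⁺/Mg is oxidized (anode).
The standard potential is −0.391 − (−2.370) = +1.979 V and the balanced reaction transfers n = 2 electrons.
The balanced reaction is Cd²⁺(aq) + Mg(s) → Cd(s) + Mg²⁺(aq), so Q = [Mg²⁺(aq)] / [Cd²⁺(aq)] = 6.76 and log Q = 0.830.
By the Nernst equation, E = +1.979 − (0.0631/2)·(0.830) = +1.953 V.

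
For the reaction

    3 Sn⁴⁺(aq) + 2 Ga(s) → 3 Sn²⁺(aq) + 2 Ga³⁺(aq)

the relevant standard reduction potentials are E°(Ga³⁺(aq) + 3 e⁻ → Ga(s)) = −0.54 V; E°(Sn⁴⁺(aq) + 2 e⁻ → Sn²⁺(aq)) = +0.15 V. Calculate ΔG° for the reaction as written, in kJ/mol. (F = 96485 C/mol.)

−399 kJ/mol

In the reaction as written Sn⁴⁺(aq) is reduced, so the Sn⁴⁺/Sn²⁺ couple is the cathode and Ga³⁺/Ga is the anode.
E°cell = +0.15 − (−0.54) = +0.69 V; balancing electrons gives n = 6.
ΔG° = −nFE°cell = −(6)(96485)(+0.69) J/mol = −399 kJ/mol.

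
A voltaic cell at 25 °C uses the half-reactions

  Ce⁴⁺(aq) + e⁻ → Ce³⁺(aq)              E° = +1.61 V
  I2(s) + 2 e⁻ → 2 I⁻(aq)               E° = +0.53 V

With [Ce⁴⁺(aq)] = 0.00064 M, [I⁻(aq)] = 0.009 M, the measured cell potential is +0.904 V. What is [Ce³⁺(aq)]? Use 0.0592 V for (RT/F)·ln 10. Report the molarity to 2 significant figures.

Ce⁴⁺/Ce³⁺ is the cathode (higher E°); E°cell = +1.61 − (+0.53) = +1.08 V with n = 2.
From the Nernst equation, log Q = n(E° − E)/0.0592 = 2·(+1.08 − (+0.904))/0.0592 = 5.946.
Balancing electrons gives 2 Ce⁴⁺(aq) + 2 I⁻(aq) → 2 Ce³⁺(aq) + I2(s); thus Q = [Ce³⁺(aq)]^2 / ([Ce⁴⁺(aq)]^2·[I⁻(aq)]^2).
Isolating [Ce³⁺(aq)] in Q = 10^{5.946} yields log [Ce³⁺(aq)] = −2.267, i.e. 0.0054 M.

0.0054 M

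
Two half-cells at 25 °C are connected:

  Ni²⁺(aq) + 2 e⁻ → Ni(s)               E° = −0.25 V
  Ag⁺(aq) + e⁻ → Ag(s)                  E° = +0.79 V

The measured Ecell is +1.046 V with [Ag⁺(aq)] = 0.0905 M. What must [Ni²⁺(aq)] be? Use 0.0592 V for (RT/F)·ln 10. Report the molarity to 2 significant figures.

Ag⁺/Ag is the cathode (higher E°); E°cell = +0.79 − (−0.25) = +1.04 V with n = 2.
Since E = E° − (0.0592/n)·log Q, log Q = n(E° − E)/0.0592 = −0.203.
For 2 Ag⁺(aq) + Ni(s) → 2 Ag(s) + Ni²⁺(aq), the reaction quotient is Q = [Ni²⁺(aq)] / [Ag⁺(aq)]^2.
Isolating [Ni²⁺(aq)] in Q = 10^{−0.203} yields log [Ni²⁺(aq)] = −2.290, i.e. 0.0051 M.

0.0051 M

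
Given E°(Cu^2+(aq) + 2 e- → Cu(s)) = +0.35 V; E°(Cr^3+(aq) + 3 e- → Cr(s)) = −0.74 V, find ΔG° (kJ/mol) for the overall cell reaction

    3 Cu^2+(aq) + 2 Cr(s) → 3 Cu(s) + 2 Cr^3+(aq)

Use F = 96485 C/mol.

−631 kJ/mol

In the reaction as written Cu^2+(aq) is reduced, so the Cu²⁺/Cu couple is the cathode and Cr³⁺/Cr is the anode.
E°cell = +0.35 − (−0.74) = +1.09 V; balancing electrons gives n = 6.
ΔG° = −nFE°cell = −(6)(96485)(+1.09) J/mol = −631 kJ/mol.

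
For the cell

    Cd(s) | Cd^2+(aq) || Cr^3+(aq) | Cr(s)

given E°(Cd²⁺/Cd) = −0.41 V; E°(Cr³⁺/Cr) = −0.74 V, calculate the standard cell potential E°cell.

−0.33 V

By convention the left-hand electrode in cell notation is the anode (oxidation) and the right-hand electrode is the cathode (reduction).
E°cell = E°(right) − E°(left) = −0.74 − (−0.41) = −0.33 V.
The negative sign shows that, as written, the cell would require an external voltage to drive the reaction.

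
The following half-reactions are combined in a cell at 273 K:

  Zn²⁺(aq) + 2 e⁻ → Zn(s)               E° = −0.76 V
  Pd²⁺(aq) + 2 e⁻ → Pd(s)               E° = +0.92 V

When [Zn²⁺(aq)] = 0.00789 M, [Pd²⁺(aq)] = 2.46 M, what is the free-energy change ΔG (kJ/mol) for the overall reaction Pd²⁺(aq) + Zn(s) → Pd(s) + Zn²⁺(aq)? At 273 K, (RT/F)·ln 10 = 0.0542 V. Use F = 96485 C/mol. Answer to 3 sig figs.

E°cell = +0.92 − (−0.76) = +1.68 V; the balanced reaction transfers n = 2 electrons.
Here Q = [Zn²⁺(aq)] / [Pd²⁺(aq)] = 0.00321 (log Q = −2.494), giving E = +1.68 − (0.0542/2)·(−2.494) = +1.7476 V.
ΔG = −nFE = −(2)(96485)(+1.7476) J/mol = −337 kJ/mol.

−337 kJ/mol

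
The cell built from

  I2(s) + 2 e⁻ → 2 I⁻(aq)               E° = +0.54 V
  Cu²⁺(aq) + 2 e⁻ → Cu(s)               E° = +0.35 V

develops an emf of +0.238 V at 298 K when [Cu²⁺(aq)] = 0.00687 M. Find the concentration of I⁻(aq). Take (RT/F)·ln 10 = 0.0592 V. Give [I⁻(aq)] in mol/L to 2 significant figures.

1.9 M

The I₂/I⁻ couple has the larger reduction potential, so it is the cathode: E°cell = +0.54 − (+0.35) = +0.19 V and n = 2.
Rearranging E = E° − (0.0592/n)·log Q gives log Q = 2(+0.19 − (+0.238))/0.0592 = −1.622.
The balanced reaction is I2(s) + Cu(s) → 2 I⁻(aq) + Cu²⁺(aq), so Q = [I⁻(aq)]^2·[Cu²⁺(aq)].
Solving for the unknown gives log [I⁻(aq)] = 0.271, so [I⁻(aq)] ≈ 1.9 M.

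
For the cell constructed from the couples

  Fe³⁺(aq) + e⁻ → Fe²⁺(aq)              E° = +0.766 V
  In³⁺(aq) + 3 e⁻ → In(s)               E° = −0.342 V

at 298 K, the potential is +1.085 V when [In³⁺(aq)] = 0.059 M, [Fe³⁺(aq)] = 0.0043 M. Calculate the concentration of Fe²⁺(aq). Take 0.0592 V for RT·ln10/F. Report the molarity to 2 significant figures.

Fe³⁺/Fe²⁺ is the cathode (higher E°); E°cell = +0.766 − (−0.342) = +1.108 V with n = 3.
Rearranging E = E° − (0.0592/n)·log Q gives log Q = 3(+1.108 − (+1.085))/0.0592 = 1.166.
Balancing electrons gives 3 Fe³⁺(aq) + In(s) → 3 Fe²⁺(aq) + In³⁺(aq); thus Q = ([Fe²⁺(aq)]^3·[In³⁺(aq)]) / [Fe³⁺(aq)]^3.
Substituting the known concentrations and solving, log [Fe²⁺(aq)] = −1.568 and [Fe²⁺(aq)] = 0.027 M.

0.027 M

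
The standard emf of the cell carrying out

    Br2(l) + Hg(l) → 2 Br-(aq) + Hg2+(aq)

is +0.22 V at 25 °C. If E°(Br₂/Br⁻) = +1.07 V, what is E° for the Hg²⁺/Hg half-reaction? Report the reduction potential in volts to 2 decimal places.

+0.85 V

In the reaction as written the Br₂/Br⁻ couple is reduced (cathode) and Hg²⁺/Hg is oxidized (anode), so E°cell = E°(Br₂/Br⁻) − E°(Hg²⁺/Hg).
E°(Hg²⁺/Hg) = E°(cathode) − E°cell = +1.07 − (+0.22) = +0.85 V.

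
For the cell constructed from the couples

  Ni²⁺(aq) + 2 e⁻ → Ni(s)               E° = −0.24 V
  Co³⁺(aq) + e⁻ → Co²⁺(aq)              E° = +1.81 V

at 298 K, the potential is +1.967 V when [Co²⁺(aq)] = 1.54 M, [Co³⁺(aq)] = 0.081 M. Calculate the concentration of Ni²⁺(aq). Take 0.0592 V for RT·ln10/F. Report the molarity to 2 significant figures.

1.8 M

The Co³⁺/Co²⁺ couple has the larger reduction potential, so it is the cathode: E°cell = +1.81 − (−0.24) = +2.05 V and n = 2.
Since E = E° − (0.0592/n)·log Q, log Q = n(E° − E)/0.0592 = 2.804.
Balancing electrons gives 2 Co³⁺(aq) + Ni(s) → 2 Co²⁺(aq) + Ni²⁺(aq); thus Q = ([Co²⁺(aq)]^2·[Ni²⁺(aq)]) / [Co³⁺(aq)]^2.
Solving for the unknown gives log [Ni²⁺(aq)] = 0.246, so [Ni²⁺(aq)] ≈ 1.8 M.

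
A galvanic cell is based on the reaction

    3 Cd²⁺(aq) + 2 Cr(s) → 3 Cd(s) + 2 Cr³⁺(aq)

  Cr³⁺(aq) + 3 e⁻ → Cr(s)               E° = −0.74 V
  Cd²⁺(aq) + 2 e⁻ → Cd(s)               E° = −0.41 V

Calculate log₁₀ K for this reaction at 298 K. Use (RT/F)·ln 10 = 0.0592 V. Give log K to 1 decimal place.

log K = 33.4

The Cd²⁺/Cd couple is reduced (cathode); E°cell = −0.41 − (−0.74) = +0.33 V with n = 6.
At equilibrium E = 0, so log K = nE°cell / 0.0592 = (6)(+0.33) / 0.0592 = 33.4.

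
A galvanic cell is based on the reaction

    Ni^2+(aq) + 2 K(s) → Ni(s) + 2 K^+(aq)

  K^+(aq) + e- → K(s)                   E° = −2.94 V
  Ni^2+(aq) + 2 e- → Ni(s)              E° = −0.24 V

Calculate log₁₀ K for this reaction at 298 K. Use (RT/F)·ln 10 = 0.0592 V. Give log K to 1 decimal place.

log K = 91.2

The Ni²⁺/Ni couple is reduced (cathode); E°cell = −0.24 − (−2.94) = +2.70 V with n = 2.
At equilibrium E = 0, so log K = nE°cell / 0.0592 = (2)(+2.70) / 0.0592 = 91.2.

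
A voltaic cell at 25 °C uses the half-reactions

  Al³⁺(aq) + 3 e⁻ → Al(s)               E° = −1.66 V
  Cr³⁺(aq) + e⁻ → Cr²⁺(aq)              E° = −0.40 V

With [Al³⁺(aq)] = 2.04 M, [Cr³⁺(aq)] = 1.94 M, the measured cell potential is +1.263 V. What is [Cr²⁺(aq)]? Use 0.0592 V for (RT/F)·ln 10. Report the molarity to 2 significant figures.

1.4 M

With Cr³⁺/Cr²⁺ at the cathode and Al³⁺/Al at the anode, E°cell = −0.40 − (−1.66) = +1.26 V (n = 3).
Rearranging E = E° − (0.0592/n)·log Q gives log Q = 3(+1.26 − (+1.263))/0.0592 = −0.152.
Balancing electrons gives 3 Cr³⁺(aq) + Al(s) → 3 Cr²⁺(aq) + Al³⁺(aq); thus Q = ([Cr²⁺(aq)]^3·[Al³⁺(aq)]) / [Cr³⁺(aq)]^3.
Isolating [Cr²⁺(aq)] in Q = 10^{−0.152} yields log [Cr²⁺(aq)] = 0.134, i.e. 1.4 M.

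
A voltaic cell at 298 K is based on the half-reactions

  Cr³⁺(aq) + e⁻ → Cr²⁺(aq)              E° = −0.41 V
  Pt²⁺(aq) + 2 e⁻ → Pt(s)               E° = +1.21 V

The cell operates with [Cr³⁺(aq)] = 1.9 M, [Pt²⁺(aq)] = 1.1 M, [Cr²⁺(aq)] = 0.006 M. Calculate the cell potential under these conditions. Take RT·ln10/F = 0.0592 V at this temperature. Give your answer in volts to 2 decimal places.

+1.47 V

Pt²⁺/Pt is reduced (cathode, E° = +1.21 V) and Cr³⁺/Cr²⁺ is oxidized (anode).
E°cell = E°cat − E°an = +1.21 − (−0.41) = +1.62 V; n = 2.
The balanced reaction is Pt²⁺(aq) + 2 Cr²⁺(aq) → Pt(s) + 2 Cr³⁺(aq), so Q = [Cr³⁺(aq)]^2 / ([Pt²⁺(aq)]·[Cr²⁺(aq)]^2) = 9.12×10^4 and log Q = 4.960.
E = E° − (0.0592/n)·log Q = +1.62 − (0.0592/2)(4.960) = +1.47 V.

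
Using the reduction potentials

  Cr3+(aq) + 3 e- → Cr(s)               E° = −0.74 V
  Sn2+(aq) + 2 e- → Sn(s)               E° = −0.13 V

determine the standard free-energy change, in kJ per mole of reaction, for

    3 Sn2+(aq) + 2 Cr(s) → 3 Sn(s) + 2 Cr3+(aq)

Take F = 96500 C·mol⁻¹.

In the reaction as written Sn2+(aq) is reduced, so the Sn²⁺/Sn couple is the cathode and Cr³⁺/Cr is the anode.
E°cell = −0.13 − (−0.74) = +0.61 V; balancing electrons gives n = 6.
ΔG° = −nFE°cell = −(6)(96500)(+0.61) J/mol = −353 kJ/mol.

−353 kJ/mol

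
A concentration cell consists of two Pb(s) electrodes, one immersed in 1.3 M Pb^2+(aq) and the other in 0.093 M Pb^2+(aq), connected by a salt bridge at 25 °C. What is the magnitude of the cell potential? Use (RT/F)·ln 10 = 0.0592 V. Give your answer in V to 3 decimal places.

0.034 V

For a concentration cell E°cell = 0, since both electrodes use the same couple.
The compartment with the higher Pb^2+(aq) concentration (1.3 M) acts as the cathode; ions are reduced there and produced at the dilute (0.093 M) anode.
With n = 2, Ecell = −(0.0592/2)·log([dilute]/[conc]) = −(0.0592/2)·log(0.093/1.3) = +0.034 V.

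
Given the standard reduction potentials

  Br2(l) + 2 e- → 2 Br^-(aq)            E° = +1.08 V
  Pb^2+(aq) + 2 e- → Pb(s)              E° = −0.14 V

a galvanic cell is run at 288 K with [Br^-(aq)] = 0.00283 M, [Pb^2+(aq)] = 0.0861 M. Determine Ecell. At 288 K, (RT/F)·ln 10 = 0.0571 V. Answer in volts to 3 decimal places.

+1.396 V

The Br₂/Br⁻ couple has the more positive E°, so it is the cathode; Pb²⁺/Pb is the anode.
The standard potential is +1.08 − (−0.14) = +1.22 V and the balanced reaction transfers n = 2 electrons.
For the overall reaction Br2(l) + Pb(s) → 2 Br^-(aq) + Pb^2+(aq), Q = [Br^-(aq)]^2·[Pb^2+(aq)] = 6.9×10^−7, giving log Q = −6.161.
By the Nernst equation, E = +1.22 − (0.0571/2)·(−6.161) = +1.396 V.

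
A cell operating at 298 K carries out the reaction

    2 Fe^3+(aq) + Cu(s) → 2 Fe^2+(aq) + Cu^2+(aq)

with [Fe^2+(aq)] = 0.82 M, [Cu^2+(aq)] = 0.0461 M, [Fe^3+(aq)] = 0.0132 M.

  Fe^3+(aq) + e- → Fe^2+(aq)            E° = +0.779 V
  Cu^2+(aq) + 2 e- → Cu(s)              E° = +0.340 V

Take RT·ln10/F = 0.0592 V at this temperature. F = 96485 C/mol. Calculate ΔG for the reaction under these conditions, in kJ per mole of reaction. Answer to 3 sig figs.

−71.9 kJ/mol

With Fe³⁺/Fe²⁺ reduced at the cathode, E°cell = +0.779 − (+0.340) = +0.439 V and n = 2.
Q = ([Fe^2+(aq)]^2·[Cu^2+(aq)]) / [Fe^3+(aq)]^2 = 178, so log Q = 2.250 and E = +0.439 − (0.0592/2)(2.250) = +0.3724 V.
Then ΔG = −nFE = −2 × 96485 × +0.3724 J/mol = −71.9 kJ/mol.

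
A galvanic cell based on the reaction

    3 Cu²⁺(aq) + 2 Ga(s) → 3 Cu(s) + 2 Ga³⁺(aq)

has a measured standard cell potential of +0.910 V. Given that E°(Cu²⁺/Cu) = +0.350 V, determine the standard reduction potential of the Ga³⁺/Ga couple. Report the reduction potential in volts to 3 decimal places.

In the reaction as written the Cu²⁺/Cu couple is reduced (cathode) and Ga³⁺/Ga is oxidized (anode), so E°cell = E°(Cu²⁺/Cu) − E°(Ga³⁺/Ga).
E°(Ga³⁺/Ga) = E°(cathode) − E°cell = +0.350 − (+0.910) = −0.560 V.

−0.560 V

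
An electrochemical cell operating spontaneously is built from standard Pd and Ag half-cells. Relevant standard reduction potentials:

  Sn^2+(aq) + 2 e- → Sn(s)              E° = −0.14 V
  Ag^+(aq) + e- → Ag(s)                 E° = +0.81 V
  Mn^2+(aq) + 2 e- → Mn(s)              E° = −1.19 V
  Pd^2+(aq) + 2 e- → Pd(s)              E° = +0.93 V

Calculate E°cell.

+0.12 V

Of the two couples in this cell, the one with the more positive reduction potential is reduced at the cathode: here that is Pd²⁺/Pd (+0.93 V); Ag⁺/Ag (+0.81 V) is the anode.
E°cell = E°(cathode) − E°(anode) = +0.93 − (+0.81) = +0.12 V.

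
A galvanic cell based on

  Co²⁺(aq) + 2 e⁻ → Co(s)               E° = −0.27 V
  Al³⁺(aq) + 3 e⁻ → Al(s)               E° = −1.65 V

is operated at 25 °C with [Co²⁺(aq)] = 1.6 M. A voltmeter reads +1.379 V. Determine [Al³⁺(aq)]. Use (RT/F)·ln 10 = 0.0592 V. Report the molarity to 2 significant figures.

The Co²⁺/Co couple has the larger reduction potential, so it is the cathode: E°cell = −0.27 − (−1.65) = +1.38 V and n = 6.
From the Nernst equation, log Q = n(E° − E)/0.0592 = 6·(+1.38 − (+1.379))/0.0592 = 0.101.
The balanced reaction is 3 Co²⁺(aq) + 2 Al(s) → 3 Co(s) + 2 Al³⁺(aq), so Q = [Al³⁺(aq)]^2 / [Co²⁺(aq)]^3.
Solving for the unknown gives log [Al³⁺(aq)] = 0.357, so [Al³⁺(aq)] ≈ 2.3 M.

2.3 M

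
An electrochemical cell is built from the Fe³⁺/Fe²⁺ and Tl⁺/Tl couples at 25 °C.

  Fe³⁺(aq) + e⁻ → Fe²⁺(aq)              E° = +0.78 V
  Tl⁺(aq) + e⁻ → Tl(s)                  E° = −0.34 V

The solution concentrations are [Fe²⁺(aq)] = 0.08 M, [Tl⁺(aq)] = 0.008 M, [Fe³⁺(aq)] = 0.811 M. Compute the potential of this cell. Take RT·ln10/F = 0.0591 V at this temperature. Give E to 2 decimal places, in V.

+1.30 V

The Fe³⁺/Fe²⁺ couple has the more positive E°, so it is the cathode; Tl⁺/Tl is the anode.
The standard potential is +0.78 − (−0.34) = +1.12 V and the balanced reaction transfers n = 1 electron.
For the overall reaction Fe³⁺(aq) + Tl(s) → Fe²⁺(aq) + Tl⁺(aq), Q = ([Fe²⁺(aq)]·[Tl⁺(aq)]) / [Fe³⁺(aq)] = 0.000789, giving log Q = −3.103.
Applying E = E° − (RT ln10/nF)·log Q gives +1.12 − (0.0591/1)(−3.103) = +1.30 V.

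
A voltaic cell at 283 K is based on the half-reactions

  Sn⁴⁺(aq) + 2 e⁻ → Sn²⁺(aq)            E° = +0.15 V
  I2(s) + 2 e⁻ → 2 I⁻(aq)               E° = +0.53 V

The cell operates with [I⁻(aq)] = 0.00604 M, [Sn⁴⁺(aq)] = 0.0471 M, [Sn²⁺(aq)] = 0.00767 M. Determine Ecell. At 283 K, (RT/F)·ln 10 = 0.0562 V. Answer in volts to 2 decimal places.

+0.48 V

The I₂/I⁻ couple has the more positive E°, so it is the cathode; Sn⁴⁺/Sn²⁺ is the anode.
E°cell = +0.53 − (+0.15) = +0.38 V, with n = 2 electrons transferred.
For the overall reaction I2(s) + Sn²⁺(aq) → 2 I⁻(aq) + Sn⁴⁺(aq), Q = ([I⁻(aq)]^2·[Sn⁴⁺(aq)]) / [Sn²⁺(aq)] = 0.000224, giving log Q = −3.650.
By the Nernst equation, E = +0.38 − (0.0562/2)·(−3.650) = +0.48 V.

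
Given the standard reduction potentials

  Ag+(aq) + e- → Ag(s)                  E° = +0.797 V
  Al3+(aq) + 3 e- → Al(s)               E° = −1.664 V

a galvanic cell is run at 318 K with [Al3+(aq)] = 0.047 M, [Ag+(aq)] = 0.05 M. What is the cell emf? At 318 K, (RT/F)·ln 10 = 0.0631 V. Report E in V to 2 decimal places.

The Ag⁺/Ag couple has the more positive E°, so it is the cathode; Al³⁺/Al is the anode.
E°cell = +0.797 − (−1.664) = +2.461 V, with n = 3 electrons transferred.
The balanced reaction is 3 Ag+(aq) + Al(s) → 3 Ag(s) + Al3+(aq), so Q = [Al3+(aq)] / [Ag+(aq)]^3 = 376 and log Q = 2.575.
E = E° − (0.0631/n)·log Q = +2.461 − (0.0631/3)(2.575) = +2.41 V.

+2.41 V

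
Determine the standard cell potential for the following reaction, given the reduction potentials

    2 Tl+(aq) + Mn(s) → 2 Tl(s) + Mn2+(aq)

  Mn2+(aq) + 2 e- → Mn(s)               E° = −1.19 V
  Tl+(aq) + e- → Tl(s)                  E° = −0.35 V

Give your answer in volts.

+0.84 V

In the reaction as written, Tl+(aq) is reduced (cathode) and Mn2+(aq) is produced by oxidation at the anode.
E°cell = E°(cathode) − E°(anode) = −0.35 − (−1.19) = +0.84 V.
The positive value indicates the reaction is spontaneous as written.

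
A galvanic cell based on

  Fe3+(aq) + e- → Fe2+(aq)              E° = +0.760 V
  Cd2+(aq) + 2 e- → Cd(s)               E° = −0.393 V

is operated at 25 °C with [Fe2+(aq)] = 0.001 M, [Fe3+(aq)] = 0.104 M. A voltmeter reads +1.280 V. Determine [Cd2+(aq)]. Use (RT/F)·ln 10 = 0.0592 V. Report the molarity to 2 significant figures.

0.55 M

With Fe³⁺/Fe²⁺ at the cathode and Cd²⁺/Cd at the anode, E°cell = +0.760 − (−0.393) = +1.153 V (n = 2).
Since E = E° − (0.0592/n)·log Q, log Q = n(E° − E)/0.0592 = −4.291.
The balanced reaction is 2 Fe3+(aq) + Cd(s) → 2 Fe2+(aq) + Cd2+(aq), so Q = ([Fe2+(aq)]^2·[Cd2+(aq)]) / [Fe3+(aq)]^2.
Isolating [Cd2+(aq)] in Q = 10^{−4.291} yields log [Cd2+(aq)] = −0.257, i.e. 0.55 M.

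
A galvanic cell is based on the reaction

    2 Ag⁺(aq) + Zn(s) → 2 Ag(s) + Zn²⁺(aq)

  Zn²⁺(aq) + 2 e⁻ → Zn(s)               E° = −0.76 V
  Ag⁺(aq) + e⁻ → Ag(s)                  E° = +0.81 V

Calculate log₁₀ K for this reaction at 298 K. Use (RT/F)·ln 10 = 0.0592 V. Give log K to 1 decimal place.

log K = 53.0

The Ag⁺/Ag couple is reduced (cathode); E°cell = +0.81 − (−0.76) = +1.57 V with n = 2.
At equilibrium E = 0, so log K = nE°cell / 0.0592 = (2)(+1.57) / 0.0592 = 53.0.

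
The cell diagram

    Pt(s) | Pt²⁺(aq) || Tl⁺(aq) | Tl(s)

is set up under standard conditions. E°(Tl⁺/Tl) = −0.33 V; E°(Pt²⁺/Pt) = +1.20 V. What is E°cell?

−1.53 V

By convention the left-hand electrode in cell notation is the anode (oxidation) and the right-hand electrode is the cathode (reduction).
E°cell = E°(right) − E°(left) = −0.33 − (+1.20) = −1.53 V.
The negative sign shows that, as written, the cell would require an external voltage to drive the reaction.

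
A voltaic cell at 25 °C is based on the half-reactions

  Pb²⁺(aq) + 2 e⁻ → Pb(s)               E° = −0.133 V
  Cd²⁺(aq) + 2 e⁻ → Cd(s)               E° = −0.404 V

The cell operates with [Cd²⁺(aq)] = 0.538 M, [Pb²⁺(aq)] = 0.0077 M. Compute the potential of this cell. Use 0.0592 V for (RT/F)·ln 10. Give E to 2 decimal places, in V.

+0.22 V

Since E°(Pb²⁺/Pb) > E°(Cd²⁺/Cd), Pb²⁺/Pb serves as the cathode.
E°cell = E°cat − E°an = −0.133 − (−0.404) = +0.271 V; n = 2.
For the overall reaction Pb²⁺(aq) + Cd(s) → Pb(s) + Cd²⁺(aq), Q = [Cd²⁺(aq)] / [Pb²⁺(aq)] = 69.9, giving log Q = 1.844.
By the Nernst equation, E = +0.271 − (0.0592/2)·(1.844) = +0.22 V.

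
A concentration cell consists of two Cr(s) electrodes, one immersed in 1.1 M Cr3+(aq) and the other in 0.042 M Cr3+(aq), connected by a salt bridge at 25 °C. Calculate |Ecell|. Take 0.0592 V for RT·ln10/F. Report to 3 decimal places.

For a concentration cell E°cell = 0, since both electrodes use the same couple.
The compartment with the higher Cr3+(aq) concentration (1.1 M) acts as the cathode; ions are reduced there and produced at the dilute (0.042 M) anode.
With n = 3, Ecell = −(0.0592/3)·log([dilute]/[conc]) = −(0.0592/3)·log(0.042/1.1) = +0.028 V.

0.028 V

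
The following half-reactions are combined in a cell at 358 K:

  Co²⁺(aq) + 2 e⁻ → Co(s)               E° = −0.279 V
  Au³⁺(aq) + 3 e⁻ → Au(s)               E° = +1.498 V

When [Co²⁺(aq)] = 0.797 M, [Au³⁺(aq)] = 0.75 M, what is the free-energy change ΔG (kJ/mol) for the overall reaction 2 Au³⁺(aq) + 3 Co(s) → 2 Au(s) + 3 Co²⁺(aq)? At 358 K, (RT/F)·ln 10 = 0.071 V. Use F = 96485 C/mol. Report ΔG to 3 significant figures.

−1030 kJ/mol

With Au³⁺/Au reduced at the cathode, E°cell = +1.498 − (−0.279) = +1.777 V and n = 6.
Here Q = [Co²⁺(aq)]^3 / [Au³⁺(aq)]^2 = 0.9 (log Q = −0.046), giving E = +1.777 − (0.071/6)·(−0.046) = +1.7775 V.
Then ΔG = −nFE = −6 × 96485 × +1.7775 J/mol = −1030 kJ/mol.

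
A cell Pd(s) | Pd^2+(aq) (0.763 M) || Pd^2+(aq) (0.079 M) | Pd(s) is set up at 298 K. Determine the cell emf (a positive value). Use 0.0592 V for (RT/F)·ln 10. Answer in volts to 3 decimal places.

For a concentration cell E°cell = 0, since both electrodes use the same couple.
The compartment with the higher Pd^2+(aq) concentration (0.763 M) acts as the cathode; ions are reduced there and produced at the dilute (0.079 M) anode.
With n = 2, Ecell = −(0.0592/2)·log([dilute]/[conc]) = −(0.0592/2)·log(0.079/0.763) = +0.029 V.

0.029 V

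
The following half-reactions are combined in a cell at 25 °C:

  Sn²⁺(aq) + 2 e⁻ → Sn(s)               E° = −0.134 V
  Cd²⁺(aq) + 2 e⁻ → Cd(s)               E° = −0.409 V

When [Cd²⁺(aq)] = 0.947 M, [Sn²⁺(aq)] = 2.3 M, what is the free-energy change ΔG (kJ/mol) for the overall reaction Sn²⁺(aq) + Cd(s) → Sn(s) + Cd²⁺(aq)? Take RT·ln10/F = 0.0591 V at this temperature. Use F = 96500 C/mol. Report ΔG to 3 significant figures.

−55.3 kJ/mol

With Sn²⁺/Sn reduced at the cathode, E°cell = −0.134 − (−0.409) = +0.275 V and n = 2.
Here Q = [Cd²⁺(aq)] / [Sn²⁺(aq)] = 0.412 (log Q = −0.385), giving E = +0.275 − (0.0591/2)·(−0.385) = +0.2864 V.
ΔG = −nFE = −(2)(96500)(+0.2864) J/mol = −55.3 kJ/mol.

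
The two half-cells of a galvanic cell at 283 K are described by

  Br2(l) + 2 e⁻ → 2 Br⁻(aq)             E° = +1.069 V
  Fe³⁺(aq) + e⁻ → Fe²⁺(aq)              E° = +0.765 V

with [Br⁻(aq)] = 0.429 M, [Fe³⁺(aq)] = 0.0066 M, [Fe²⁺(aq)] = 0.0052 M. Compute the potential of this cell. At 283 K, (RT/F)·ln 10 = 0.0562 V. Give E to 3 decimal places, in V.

+0.319 V

Br₂/Br⁻ is reduced (cathode, E° = +1.069 V) and Fe³⁺/Fe²⁺ is oxidized (anode).
E°cell = E°cat − E°an = +1.069 − (+0.765) = +0.304 V; n = 2.
For the overall reaction Br2(l) + 2 Fe²⁺(aq) → 2 Br⁻(aq) + 2 Fe³⁺(aq), Q = ([Br⁻(aq)]^2·[Fe³⁺(aq)]^2) / [Fe²⁺(aq)]^2 = 0.296, giving log Q = −0.528.
Applying E = E° − (RT ln10/nF)·log Q gives +0.304 − (0.0562/2)(−0.528) = +0.319 V.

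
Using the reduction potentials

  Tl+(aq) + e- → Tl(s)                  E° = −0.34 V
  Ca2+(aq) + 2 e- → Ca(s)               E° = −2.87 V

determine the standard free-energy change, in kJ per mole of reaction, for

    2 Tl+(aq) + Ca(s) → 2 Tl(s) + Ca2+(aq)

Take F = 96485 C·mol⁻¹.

−488 kJ/mol

In the reaction as written Tl+(aq) is reduced, so the Tl⁺/Tl couple is the cathode and Ca²⁺/Ca is the anode.
E°cell = −0.34 − (−2.87) = +2.53 V; balancing electrons gives n = 2.
ΔG° = −nFE°cell = −(2)(96485)(+2.53) J/mol = −488 kJ/mol.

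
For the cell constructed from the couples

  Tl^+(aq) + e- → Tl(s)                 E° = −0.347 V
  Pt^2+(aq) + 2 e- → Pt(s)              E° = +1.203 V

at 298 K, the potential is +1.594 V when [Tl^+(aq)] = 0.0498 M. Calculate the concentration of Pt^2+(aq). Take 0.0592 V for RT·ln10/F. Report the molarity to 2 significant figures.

0.076 M

The Pt²⁺/Pt couple has the larger reduction potential, so it is the cathode: E°cell = +1.203 − (−0.347) = +1.550 V and n = 2.
From the Nernst equation, log Q = n(E° − E)/0.0592 = 2·(+1.550 − (+1.594))/0.0592 = −1.486.
For Pt^2+(aq) + 2 Tl(s) → Pt(s) + 2 Tl^+(aq), the reaction quotient is Q = [Tl^+(aq)]^2 / [Pt^2+(aq)].
Substituting the known concentrations and solving, log [Pt^2+(aq)] = −1.120 and [Pt^2+(aq)] = 0.076 M.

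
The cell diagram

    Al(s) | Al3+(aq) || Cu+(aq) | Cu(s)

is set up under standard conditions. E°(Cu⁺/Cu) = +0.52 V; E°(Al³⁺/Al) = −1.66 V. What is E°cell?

+2.18 V

By convention the left-hand electrode in cell notation is the anode (oxidation) and the right-hand electrode is the cathode (reduction).
E°cell = E°(right) − E°(left) = +0.52 − (−1.66) = +2.18 V.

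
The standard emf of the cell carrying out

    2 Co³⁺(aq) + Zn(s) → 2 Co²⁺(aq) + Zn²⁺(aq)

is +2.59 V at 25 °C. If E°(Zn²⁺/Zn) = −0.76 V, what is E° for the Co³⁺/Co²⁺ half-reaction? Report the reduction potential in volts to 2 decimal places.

+1.83 V

In the reaction as written the Co³⁺/Co²⁺ couple is reduced (cathode) and Zn²⁺/Zn is oxidized (anode), so E°cell = E°(Co³⁺/Co²⁺) − E°(Zn²⁺/Zn).
E°(Co³⁺/Co²⁺) = E°cell + E°(anode) = +2.59 + (−0.76) = +1.83 V.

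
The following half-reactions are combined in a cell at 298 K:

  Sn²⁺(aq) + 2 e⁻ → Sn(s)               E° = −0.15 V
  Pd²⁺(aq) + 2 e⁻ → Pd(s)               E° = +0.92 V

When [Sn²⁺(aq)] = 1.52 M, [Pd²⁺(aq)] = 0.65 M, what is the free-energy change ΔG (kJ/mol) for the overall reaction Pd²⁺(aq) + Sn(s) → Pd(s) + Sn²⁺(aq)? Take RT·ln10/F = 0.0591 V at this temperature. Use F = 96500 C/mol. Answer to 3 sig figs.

−204 kJ/mol

E°cell = +0.92 − (−0.15) = +1.07 V; the balanced reaction transfers n = 2 electrons.
Here Q = [Sn²⁺(aq)] / [Pd²⁺(aq)] = 2.34 (log Q = 0.369), giving E = +1.07 − (0.0591/2)·(0.369) = +1.0591 V.
ΔG = −nFE = −(2)(96500)(+1.0591) J/mol = −204 kJ/mol.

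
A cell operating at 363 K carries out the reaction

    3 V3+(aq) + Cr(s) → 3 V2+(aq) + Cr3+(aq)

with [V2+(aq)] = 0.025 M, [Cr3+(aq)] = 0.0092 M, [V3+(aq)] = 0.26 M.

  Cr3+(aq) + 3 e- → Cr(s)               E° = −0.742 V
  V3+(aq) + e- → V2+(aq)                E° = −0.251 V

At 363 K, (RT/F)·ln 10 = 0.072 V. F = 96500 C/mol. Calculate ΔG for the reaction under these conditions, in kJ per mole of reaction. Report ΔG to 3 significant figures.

−177 kJ/mol

E°cell = −0.251 − (−0.742) = +0.491 V; the balanced reaction transfers n = 3 electrons.
The reaction quotient is ([V2+(aq)]^3·[Cr3+(aq)]) / [V3+(aq)]^3 = 8.18×10^−6; by Nernst, E = +0.491 − (0.072/3)(−5.087) = +0.6131 V.
ΔG = −nFE = −(3)(96500)(+0.6131) J/mol = −177 kJ/mol.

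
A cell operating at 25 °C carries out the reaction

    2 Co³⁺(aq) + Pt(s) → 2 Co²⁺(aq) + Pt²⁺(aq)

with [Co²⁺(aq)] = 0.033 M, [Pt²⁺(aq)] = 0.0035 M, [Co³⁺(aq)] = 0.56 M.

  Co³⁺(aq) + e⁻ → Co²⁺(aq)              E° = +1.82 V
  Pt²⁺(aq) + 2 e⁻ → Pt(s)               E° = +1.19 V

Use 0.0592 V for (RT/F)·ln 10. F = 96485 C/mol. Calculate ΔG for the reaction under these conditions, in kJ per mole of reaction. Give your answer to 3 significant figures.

E°cell = +1.82 − (+1.19) = +0.63 V; the balanced reaction transfers n = 2 electrons.
The reaction quotient is ([Co²⁺(aq)]^2·[Pt²⁺(aq)]) / [Co³⁺(aq)]^2 = 1.22×10^−5; by Nernst, E = +0.63 − (0.0592/2)(−4.915) = +0.7755 V.
Finally ΔG = −nFE = −(2)(96485 C/mol)(+0.7755 V) = −150 kJ/mol.

−150 kJ/mol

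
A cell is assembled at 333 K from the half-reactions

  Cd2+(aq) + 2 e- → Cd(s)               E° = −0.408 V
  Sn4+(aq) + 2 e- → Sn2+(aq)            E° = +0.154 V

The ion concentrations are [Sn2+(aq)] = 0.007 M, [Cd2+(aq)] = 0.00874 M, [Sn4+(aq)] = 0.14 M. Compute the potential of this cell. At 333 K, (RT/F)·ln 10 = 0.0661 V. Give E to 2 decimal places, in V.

+0.67 V

Sn⁴⁺/Sn²⁺ is reduced (cathode, E° = +0.154 V) and Cd²⁺/Cd is oxidized (anode).
The standard potential is +0.154 − (−0.408) = +0.562 V and the balanced reaction transfers n = 2 electrons.
Balancing gives Sn4+(aq) + Cd(s) → Sn2+(aq) + Cd2+(aq); hence Q = ([Sn2+(aq)]·[Cd2+(aq)]) / [Sn4+(aq)] = 0.000437 (log Q = −3.360).
E = E° − (0.0661/n)·log Q = +0.562 − (0.0661/2)(−3.360) = +0.67 V.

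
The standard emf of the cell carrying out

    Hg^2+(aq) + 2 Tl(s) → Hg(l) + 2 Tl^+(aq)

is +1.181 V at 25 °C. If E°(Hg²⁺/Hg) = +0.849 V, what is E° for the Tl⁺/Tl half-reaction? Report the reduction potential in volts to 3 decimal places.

−0.332 V

In the reaction as written the Hg²⁺/Hg couple is reduced (cathode) and Tl⁺/Tl is oxidized (anode), so E°cell = E°(Hg²⁺/Hg) − E°(Tl⁺/Tl).
E°(Tl⁺/Tl) = E°(cathode) − E°cell = +0.849 − (+1.181) = −0.332 V.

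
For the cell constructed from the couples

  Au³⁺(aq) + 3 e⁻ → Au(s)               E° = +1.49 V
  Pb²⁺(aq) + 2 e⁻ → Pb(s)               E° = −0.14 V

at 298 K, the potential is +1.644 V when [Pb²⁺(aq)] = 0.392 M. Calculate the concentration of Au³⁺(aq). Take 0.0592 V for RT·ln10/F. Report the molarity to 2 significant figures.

1.3 M

Au³⁺/Au is the cathode (higher E°); E°cell = +1.49 − (−0.14) = +1.63 V with n = 6.
Rearranging E = E° − (0.0592/n)·log Q gives log Q = 6(+1.63 − (+1.644))/0.0592 = −1.419.
For 2 Au³⁺(aq) + 3 Pb(s) → 2 Au(s) + 3 Pb²⁺(aq), the reaction quotient is Q = [Pb²⁺(aq)]^3 / [Au³⁺(aq)]^2.
Isolating [Au³⁺(aq)] in Q = 10^{−1.419} yields log [Au³⁺(aq)] = 0.099, i.e. 1.3 M.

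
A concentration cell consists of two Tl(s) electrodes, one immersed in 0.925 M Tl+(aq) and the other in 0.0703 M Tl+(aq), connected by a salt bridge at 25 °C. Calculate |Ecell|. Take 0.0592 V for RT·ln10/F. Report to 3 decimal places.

0.066 V

For a concentration cell E°cell = 0, since both electrodes use the same couple.
The compartment with the higher Tl+(aq) concentration (0.925 M) acts as the cathode; ions are reduced there and produced at the dilute (0.0703 M) anode.
With n = 1, Ecell = −(0.0592/1)·log([dilute]/[conc]) = −(0.0592/1)·log(0.0703/0.925) = +0.066 V.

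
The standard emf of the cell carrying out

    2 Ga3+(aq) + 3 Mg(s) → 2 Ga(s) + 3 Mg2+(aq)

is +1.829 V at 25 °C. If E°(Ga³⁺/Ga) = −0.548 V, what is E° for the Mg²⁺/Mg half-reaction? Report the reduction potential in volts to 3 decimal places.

−2.377 V

In the reaction as written the Ga³⁺/Ga couple is reduced (cathode) and Mg²⁺/Mg is oxidized (anode), so E°cell = E°(Ga³⁺/Ga) − E°(Mg²⁺/Mg).
E°(Mg²⁺/Mg) = E°(cathode) − E°cell = −0.548 − (+1.829) = −2.377 V.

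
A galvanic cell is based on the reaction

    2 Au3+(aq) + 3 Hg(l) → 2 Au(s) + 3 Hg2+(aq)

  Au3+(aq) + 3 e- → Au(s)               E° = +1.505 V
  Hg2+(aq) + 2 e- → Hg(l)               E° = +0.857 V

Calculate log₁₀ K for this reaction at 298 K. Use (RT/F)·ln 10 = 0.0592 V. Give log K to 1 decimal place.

log K = 65.7

The Au³⁺/Au couple is reduced (cathode); E°cell = +1.505 − (+0.857) = +0.648 V with n = 6.
At equilibrium E = 0, so log K = nE°cell / 0.0592 = (6)(+0.648) / 0.0592 = 65.7.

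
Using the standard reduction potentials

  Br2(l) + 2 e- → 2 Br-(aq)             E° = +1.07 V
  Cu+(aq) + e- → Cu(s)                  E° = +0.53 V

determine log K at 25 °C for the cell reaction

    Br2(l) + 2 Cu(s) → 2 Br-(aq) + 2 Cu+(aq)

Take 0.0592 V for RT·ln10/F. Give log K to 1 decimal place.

log K = 18.2

The Br₂/Br⁻ couple is reduced (cathode); E°cell = +1.07 − (+0.53) = +0.54 V with n = 2.
At equilibrium E = 0, so log K = nE°cell / 0.0592 = (2)(+0.54) / 0.0592 = 18.2.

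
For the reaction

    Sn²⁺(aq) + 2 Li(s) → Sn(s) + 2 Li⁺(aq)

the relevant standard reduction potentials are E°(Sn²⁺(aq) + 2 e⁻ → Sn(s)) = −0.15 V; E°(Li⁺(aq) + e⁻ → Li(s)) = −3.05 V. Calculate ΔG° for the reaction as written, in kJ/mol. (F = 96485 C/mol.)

In the reaction as written Sn²⁺(aq) is reduced, so the Sn²⁺/Sn couple is the cathode and Li⁺/Li is the anode.
E°cell = −0.15 − (−3.05) = +2.90 V; balancing electrons gives n = 2.
ΔG° = −nFE°cell = −(2)(96485)(+2.90) J/mol = −560 kJ/mol.

−560 kJ/mol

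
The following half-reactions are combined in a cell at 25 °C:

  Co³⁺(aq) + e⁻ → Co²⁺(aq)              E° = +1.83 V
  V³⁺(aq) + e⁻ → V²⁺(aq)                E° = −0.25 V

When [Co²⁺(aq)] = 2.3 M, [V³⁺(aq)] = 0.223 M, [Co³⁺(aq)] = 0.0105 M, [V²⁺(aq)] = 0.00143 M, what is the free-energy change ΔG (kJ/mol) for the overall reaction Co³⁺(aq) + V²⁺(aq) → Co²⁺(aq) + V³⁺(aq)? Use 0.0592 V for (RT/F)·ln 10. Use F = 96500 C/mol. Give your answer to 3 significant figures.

E°cell = +1.83 − (−0.25) = +2.08 V; the balanced reaction transfers n = 1 electron.
Q = ([Co²⁺(aq)]·[V³⁺(aq)]) / ([Co³⁺(aq)]·[V²⁺(aq)]) = 3.42×10^4, so log Q = 4.534 and E = +2.08 − (0.0592/1)(4.534) = +1.8116 V.
Finally ΔG = −nFE = −(1)(96500 C/mol)(+1.8116 V) = −175 kJ/mol.

−175 kJ/mol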